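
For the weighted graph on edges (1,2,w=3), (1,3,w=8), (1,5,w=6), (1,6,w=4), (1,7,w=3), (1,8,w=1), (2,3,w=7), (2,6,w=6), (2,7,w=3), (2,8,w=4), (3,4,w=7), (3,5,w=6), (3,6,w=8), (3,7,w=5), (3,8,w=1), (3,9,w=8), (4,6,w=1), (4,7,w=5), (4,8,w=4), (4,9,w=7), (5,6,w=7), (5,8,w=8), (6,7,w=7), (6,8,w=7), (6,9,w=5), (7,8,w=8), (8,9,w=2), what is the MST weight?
21 (MST edges: (1,2,w=3), (1,5,w=6), (1,6,w=4), (1,7,w=3), (1,8,w=1), (3,8,w=1), (4,6,w=1), (8,9,w=2); sum of weights 3 + 6 + 4 + 3 + 1 + 1 + 1 + 2 = 21)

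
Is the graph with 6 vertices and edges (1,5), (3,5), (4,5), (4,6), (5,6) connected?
No, it has 2 components: {1, 3, 4, 5, 6}, {2}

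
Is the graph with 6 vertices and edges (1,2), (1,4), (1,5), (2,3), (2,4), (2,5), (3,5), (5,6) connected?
Yes (BFS from 1 visits [1, 2, 4, 5, 3, 6] — all 6 vertices reached)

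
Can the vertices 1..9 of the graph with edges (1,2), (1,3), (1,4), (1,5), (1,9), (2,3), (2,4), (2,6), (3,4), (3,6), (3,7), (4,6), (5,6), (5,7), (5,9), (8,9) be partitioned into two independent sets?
No (odd cycle of length 3: 9 -> 1 -> 5 -> 9)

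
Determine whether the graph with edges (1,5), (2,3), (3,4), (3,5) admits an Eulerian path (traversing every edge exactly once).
No (4 vertices have odd degree: {1, 2, 3, 4}; Eulerian path requires 0 or 2)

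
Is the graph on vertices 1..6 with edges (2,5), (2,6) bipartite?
Yes. Partition: {1, 2, 3, 4}, {5, 6}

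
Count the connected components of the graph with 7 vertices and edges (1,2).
6 (components: {1, 2}, {3}, {4}, {5}, {6}, {7})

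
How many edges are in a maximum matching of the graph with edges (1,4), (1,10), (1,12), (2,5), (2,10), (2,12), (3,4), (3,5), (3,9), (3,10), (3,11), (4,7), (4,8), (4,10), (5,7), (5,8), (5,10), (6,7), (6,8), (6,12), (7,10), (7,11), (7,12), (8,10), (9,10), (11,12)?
6 (matching: (1,4), (2,10), (3,9), (5,8), (6,12), (7,11); upper bound floor(n/2) = floor(12/2) = 6)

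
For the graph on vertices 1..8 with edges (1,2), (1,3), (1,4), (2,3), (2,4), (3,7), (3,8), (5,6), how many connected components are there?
2 (components: {1, 2, 3, 4, 7, 8}, {5, 6})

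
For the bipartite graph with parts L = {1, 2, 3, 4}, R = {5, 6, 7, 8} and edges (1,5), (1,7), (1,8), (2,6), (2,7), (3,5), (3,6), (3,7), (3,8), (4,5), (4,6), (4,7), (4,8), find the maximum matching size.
4 (matching: (1,8), (2,7), (3,6), (4,5); upper bound min(|L|,|R|) = min(4,4) = 4)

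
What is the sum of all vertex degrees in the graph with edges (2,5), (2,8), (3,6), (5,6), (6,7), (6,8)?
12 (handshake: sum of degrees = 2|E| = 2 x 6 = 12)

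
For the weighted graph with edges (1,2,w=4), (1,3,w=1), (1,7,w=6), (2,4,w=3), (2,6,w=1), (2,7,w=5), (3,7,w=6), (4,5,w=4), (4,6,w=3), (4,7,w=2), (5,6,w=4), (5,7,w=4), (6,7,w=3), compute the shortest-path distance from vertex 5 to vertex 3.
10 (path: 5 -> 7 -> 3; weights 4 + 6 = 10)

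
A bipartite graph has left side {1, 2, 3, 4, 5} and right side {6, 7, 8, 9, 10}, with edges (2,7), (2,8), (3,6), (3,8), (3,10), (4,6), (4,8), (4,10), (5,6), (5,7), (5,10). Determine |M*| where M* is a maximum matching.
4 (matching: (2,8), (3,10), (4,6), (5,7); upper bound min(|L|,|R|) = min(5,5) = 5)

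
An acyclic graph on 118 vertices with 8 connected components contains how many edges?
110 (Each of the 8 component trees on V_i vertices has V_i - 1 edges; summing gives V - C = 118 - 8 = 110)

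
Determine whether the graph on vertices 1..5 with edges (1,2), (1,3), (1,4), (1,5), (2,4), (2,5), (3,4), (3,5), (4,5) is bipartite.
No (odd cycle of length 3: 2 -> 1 -> 4 -> 2)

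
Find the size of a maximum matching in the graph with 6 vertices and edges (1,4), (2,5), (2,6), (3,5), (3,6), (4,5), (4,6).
3 (matching: (1,4), (2,5), (3,6); upper bound floor(n/2) = floor(6/2) = 3)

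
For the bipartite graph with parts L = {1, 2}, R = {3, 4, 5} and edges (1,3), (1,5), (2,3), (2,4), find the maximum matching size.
2 (matching: (1,5), (2,4); upper bound min(|L|,|R|) = min(2,3) = 2)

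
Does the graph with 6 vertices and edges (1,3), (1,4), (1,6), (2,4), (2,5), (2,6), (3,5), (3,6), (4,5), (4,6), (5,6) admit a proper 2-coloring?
No (odd cycle of length 3: 6 -> 1 -> 4 -> 6)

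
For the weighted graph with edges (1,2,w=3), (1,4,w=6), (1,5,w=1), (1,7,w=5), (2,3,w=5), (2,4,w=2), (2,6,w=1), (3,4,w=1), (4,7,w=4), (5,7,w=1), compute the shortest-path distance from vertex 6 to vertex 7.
6 (path: 6 -> 2 -> 1 -> 5 -> 7; weights 1 + 3 + 1 + 1 = 6)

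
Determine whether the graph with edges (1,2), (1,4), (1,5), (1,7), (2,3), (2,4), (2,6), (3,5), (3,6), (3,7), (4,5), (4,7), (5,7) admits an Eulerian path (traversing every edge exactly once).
Yes — and in fact it has an Eulerian circuit (the graph is connected and all 7 vertices have even degree)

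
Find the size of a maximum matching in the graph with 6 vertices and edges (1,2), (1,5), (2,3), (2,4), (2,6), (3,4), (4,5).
3 (matching: (1,5), (2,6), (3,4); upper bound floor(n/2) = floor(6/2) = 3)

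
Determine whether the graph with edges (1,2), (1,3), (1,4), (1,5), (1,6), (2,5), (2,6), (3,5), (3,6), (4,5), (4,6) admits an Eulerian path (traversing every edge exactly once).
No (4 vertices have odd degree: {1, 2, 3, 4}; Eulerian path requires 0 or 2)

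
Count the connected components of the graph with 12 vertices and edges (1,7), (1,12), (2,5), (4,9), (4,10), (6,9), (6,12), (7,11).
4 (components: {1, 4, 6, 7, 9, 10, 11, 12}, {2, 5}, {3}, {8})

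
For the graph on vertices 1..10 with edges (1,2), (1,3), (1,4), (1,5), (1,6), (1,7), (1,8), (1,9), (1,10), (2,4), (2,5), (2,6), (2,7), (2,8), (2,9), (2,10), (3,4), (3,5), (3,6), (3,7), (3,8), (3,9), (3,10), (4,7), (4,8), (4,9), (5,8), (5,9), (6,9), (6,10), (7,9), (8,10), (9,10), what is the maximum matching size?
5 (matching: (1,9), (2,7), (3,5), (4,8), (6,10); upper bound floor(n/2) = floor(10/2) = 5)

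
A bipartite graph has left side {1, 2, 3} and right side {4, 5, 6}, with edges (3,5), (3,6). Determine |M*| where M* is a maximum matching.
1 (matching: (3,6); upper bound min(|L|,|R|) = min(3,3) = 3)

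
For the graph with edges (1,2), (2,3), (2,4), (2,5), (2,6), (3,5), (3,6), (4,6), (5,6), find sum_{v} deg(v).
18 (handshake: sum of degrees = 2|E| = 2 x 9 = 18)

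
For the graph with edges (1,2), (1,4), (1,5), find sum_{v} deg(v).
6 (handshake: sum of degrees = 2|E| = 2 x 3 = 6)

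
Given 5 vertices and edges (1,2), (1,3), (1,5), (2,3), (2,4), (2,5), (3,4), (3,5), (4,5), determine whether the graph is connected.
Yes (BFS from 1 visits [1, 2, 3, 5, 4] — all 5 vertices reached)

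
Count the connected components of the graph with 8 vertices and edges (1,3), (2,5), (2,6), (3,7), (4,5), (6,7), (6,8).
1 (components: {1, 2, 3, 4, 5, 6, 7, 8})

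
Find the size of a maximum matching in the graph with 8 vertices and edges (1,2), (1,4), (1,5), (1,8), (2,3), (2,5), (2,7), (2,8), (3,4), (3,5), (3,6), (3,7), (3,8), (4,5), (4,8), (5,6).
4 (matching: (1,4), (2,7), (3,8), (5,6); upper bound floor(n/2) = floor(8/2) = 4)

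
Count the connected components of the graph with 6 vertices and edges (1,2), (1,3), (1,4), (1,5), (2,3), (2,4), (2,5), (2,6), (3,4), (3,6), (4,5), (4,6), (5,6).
1 (components: {1, 2, 3, 4, 5, 6})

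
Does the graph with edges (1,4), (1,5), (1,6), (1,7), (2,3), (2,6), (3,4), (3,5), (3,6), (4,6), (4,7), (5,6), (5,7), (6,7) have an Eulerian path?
Yes — and in fact it has an Eulerian circuit (the graph is connected and all 7 vertices have even degree)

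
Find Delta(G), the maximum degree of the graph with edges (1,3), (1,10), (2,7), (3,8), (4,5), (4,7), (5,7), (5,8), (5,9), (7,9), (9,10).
4 (attained at vertices 5, 7)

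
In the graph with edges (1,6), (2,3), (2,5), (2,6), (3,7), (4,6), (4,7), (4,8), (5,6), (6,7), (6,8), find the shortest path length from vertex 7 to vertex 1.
2 (path: 7 -> 6 -> 1, 2 edges)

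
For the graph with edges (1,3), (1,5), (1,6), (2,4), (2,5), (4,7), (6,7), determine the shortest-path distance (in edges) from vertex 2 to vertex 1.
2 (path: 2 -> 5 -> 1, 2 edges)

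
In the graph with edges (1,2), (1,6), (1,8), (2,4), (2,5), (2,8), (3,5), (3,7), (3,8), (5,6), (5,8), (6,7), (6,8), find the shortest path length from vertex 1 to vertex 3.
2 (path: 1 -> 8 -> 3, 2 edges)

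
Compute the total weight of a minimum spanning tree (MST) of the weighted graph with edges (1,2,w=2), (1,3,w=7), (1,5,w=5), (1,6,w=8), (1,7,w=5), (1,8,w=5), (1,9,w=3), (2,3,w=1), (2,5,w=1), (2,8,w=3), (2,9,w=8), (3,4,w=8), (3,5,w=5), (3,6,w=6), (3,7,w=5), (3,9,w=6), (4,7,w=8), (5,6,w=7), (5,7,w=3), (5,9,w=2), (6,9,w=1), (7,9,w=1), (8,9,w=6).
19 (MST edges: (1,2,w=2), (2,3,w=1), (2,5,w=1), (2,8,w=3), (3,4,w=8), (5,9,w=2), (6,9,w=1), (7,9,w=1); sum of weights 2 + 1 + 1 + 3 + 8 + 2 + 1 + 1 = 19)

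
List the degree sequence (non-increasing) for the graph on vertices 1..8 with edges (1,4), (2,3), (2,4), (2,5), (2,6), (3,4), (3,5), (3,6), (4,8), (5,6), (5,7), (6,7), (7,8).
[4, 4, 4, 4, 4, 3, 2, 1] (degrees: deg(1)=1, deg(2)=4, deg(3)=4, deg(4)=4, deg(5)=4, deg(6)=4, deg(7)=3, deg(8)=2)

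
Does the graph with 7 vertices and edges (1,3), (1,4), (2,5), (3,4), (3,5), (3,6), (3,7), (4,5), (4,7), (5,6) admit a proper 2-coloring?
No (odd cycle of length 3: 3 -> 1 -> 4 -> 3)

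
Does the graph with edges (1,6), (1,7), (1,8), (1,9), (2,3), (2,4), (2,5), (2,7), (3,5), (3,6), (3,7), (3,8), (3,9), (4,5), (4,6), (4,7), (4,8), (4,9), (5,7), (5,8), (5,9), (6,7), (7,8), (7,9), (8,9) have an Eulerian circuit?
Yes (the graph is connected and all 9 vertices have even degree)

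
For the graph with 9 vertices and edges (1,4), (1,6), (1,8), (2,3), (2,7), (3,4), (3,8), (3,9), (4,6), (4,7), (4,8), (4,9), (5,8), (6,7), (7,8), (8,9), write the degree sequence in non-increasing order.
[6, 6, 4, 4, 3, 3, 3, 2, 1] (degrees: deg(1)=3, deg(2)=2, deg(3)=4, deg(4)=6, deg(5)=1, deg(6)=3, deg(7)=4, deg(8)=6, deg(9)=3)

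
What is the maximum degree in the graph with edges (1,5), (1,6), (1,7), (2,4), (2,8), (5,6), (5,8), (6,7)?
3 (attained at vertices 1, 5, 6)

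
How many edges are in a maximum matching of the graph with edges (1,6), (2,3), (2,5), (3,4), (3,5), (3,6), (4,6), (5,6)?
3 (matching: (1,6), (2,5), (3,4); upper bound floor(n/2) = floor(6/2) = 3)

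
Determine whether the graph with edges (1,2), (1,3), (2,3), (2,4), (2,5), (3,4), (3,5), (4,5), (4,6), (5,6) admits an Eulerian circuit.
Yes (the graph is connected and all 6 vertices have even degree)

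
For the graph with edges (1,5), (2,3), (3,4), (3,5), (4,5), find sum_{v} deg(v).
10 (handshake: sum of degrees = 2|E| = 2 x 5 = 10)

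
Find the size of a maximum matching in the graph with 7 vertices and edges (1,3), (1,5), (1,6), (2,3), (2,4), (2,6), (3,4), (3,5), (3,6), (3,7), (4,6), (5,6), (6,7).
3 (matching: (1,5), (2,6), (3,7); upper bound floor(n/2) = floor(7/2) = 3)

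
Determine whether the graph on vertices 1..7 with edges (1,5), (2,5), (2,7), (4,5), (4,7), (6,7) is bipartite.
Yes. Partition: {1, 2, 3, 4, 6}, {5, 7}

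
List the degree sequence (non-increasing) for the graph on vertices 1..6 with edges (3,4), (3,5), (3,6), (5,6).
[3, 2, 2, 1, 0, 0] (degrees: deg(1)=0, deg(2)=0, deg(3)=3, deg(4)=1, deg(5)=2, deg(6)=2)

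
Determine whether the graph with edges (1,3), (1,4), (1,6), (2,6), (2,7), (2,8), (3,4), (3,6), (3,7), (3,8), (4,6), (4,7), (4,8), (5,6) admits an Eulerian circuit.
No (8 vertices have odd degree: {1, 2, 3, 4, 5, 6, 7, 8}; Eulerian circuit requires 0)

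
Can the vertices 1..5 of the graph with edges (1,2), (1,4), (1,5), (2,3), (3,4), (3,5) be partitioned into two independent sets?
Yes. Partition: {1, 3}, {2, 4, 5}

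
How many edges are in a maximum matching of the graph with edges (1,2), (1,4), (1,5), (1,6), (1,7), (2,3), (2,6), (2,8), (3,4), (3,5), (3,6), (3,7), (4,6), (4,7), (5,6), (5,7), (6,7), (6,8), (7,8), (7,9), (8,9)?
4 (matching: (1,5), (3,4), (6,8), (7,9); upper bound floor(n/2) = floor(9/2) = 4)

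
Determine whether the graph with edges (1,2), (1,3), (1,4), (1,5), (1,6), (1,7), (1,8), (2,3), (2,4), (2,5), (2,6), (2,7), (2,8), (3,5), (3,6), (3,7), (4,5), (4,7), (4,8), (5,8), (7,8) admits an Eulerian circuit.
No (8 vertices have odd degree: {1, 2, 3, 4, 5, 6, 7, 8}; Eulerian circuit requires 0)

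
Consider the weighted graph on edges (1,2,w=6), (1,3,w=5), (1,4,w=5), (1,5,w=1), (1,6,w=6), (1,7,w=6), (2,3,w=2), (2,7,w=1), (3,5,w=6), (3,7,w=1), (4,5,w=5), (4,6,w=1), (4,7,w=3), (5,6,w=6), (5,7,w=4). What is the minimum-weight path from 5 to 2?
5 (path: 5 -> 7 -> 2; weights 4 + 1 = 5)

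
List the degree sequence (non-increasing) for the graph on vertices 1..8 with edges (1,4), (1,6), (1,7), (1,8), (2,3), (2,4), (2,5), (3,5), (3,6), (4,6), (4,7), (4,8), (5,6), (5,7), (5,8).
[5, 5, 4, 4, 3, 3, 3, 3] (degrees: deg(1)=4, deg(2)=3, deg(3)=3, deg(4)=5, deg(5)=5, deg(6)=4, deg(7)=3, deg(8)=3)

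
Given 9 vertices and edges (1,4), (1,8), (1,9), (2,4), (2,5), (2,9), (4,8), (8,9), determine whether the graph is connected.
No, it has 4 components: {1, 2, 4, 5, 8, 9}, {3}, {6}, {7}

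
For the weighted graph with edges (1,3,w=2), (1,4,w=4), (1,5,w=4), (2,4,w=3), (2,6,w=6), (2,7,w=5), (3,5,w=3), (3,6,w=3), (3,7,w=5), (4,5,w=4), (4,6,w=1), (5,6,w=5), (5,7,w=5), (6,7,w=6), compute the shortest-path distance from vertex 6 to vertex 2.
4 (path: 6 -> 4 -> 2; weights 1 + 3 = 4)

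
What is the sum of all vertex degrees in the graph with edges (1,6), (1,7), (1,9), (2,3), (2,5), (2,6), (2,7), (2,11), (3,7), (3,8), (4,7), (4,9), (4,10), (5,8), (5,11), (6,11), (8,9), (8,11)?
36 (handshake: sum of degrees = 2|E| = 2 x 18 = 36)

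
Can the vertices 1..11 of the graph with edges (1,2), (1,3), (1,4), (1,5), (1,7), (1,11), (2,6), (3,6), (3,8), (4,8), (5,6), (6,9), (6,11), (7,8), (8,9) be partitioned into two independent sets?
Yes. Partition: {1, 6, 8, 10}, {2, 3, 4, 5, 7, 9, 11}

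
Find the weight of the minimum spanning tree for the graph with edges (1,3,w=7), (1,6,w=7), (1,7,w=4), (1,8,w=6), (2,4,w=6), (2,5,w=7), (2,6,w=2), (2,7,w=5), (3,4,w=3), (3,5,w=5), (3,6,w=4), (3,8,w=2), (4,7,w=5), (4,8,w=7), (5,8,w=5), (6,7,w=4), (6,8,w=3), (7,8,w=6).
23 (MST edges: (1,7,w=4), (2,6,w=2), (3,4,w=3), (3,5,w=5), (3,8,w=2), (6,7,w=4), (6,8,w=3); sum of weights 4 + 2 + 3 + 5 + 2 + 4 + 3 = 23)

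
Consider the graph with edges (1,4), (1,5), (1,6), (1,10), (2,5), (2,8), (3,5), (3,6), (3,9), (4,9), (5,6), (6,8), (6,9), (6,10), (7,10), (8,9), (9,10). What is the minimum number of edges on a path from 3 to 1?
2 (path: 3 -> 6 -> 1, 2 edges)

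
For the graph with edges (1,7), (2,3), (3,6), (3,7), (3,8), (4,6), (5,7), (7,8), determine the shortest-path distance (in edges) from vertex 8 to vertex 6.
2 (path: 8 -> 3 -> 6, 2 edges)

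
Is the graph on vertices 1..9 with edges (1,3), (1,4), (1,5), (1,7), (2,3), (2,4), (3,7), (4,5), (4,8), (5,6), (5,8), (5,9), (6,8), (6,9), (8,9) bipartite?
No (odd cycle of length 3: 5 -> 1 -> 4 -> 5)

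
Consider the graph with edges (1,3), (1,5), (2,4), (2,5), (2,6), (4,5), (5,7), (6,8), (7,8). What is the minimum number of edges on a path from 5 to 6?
2 (path: 5 -> 2 -> 6, 2 edges)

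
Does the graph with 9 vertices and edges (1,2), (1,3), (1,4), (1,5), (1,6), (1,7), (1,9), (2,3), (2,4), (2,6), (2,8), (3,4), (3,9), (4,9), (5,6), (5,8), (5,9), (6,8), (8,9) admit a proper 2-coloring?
No (odd cycle of length 3: 6 -> 1 -> 5 -> 6)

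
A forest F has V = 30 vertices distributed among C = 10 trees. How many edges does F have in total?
20 (Each of the 10 component trees on V_i vertices has V_i - 1 edges; summing gives V - C = 30 - 10 = 20)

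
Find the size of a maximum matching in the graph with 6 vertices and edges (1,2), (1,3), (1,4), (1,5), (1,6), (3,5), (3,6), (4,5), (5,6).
3 (matching: (1,2), (3,6), (4,5); upper bound floor(n/2) = floor(6/2) = 3)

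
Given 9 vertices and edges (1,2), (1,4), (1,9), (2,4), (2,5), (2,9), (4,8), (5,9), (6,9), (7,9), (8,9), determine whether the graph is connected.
No, it has 2 components: {1, 2, 4, 5, 6, 7, 8, 9}, {3}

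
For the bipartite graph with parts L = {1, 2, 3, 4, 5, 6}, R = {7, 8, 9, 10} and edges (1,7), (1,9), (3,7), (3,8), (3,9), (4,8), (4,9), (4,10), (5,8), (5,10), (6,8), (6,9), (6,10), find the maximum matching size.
4 (matching: (1,9), (3,7), (4,10), (5,8); upper bound min(|L|,|R|) = min(6,4) = 4)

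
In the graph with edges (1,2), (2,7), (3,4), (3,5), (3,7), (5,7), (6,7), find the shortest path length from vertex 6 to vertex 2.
2 (path: 6 -> 7 -> 2, 2 edges)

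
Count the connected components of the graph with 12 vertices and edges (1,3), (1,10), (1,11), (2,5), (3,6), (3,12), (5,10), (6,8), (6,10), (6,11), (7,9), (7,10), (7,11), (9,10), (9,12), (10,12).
2 (components: {1, 2, 3, 5, 6, 7, 8, 9, 10, 11, 12}, {4})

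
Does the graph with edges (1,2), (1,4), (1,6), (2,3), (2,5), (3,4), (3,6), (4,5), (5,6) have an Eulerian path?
No (6 vertices have odd degree: {1, 2, 3, 4, 5, 6}; Eulerian path requires 0 or 2)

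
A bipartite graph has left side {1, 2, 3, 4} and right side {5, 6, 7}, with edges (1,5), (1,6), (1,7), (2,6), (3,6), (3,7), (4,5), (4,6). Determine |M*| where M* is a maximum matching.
3 (matching: (1,7), (2,6), (4,5); upper bound min(|L|,|R|) = min(4,3) = 3)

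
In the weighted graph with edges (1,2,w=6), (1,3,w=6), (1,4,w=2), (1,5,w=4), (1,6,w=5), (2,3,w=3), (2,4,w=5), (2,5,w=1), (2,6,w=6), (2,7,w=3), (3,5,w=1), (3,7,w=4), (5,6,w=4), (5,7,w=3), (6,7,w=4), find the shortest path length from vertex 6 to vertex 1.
5 (path: 6 -> 1; weights 5 = 5)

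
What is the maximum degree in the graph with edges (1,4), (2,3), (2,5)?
2 (attained at vertex 2)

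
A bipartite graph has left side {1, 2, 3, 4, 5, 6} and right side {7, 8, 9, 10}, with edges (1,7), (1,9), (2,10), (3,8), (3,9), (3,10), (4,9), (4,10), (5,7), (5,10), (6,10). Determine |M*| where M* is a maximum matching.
4 (matching: (1,9), (2,10), (3,8), (5,7); upper bound min(|L|,|R|) = min(6,4) = 4)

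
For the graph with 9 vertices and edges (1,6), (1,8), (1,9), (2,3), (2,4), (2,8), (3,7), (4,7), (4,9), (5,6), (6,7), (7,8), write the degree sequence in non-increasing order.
[4, 3, 3, 3, 3, 3, 2, 2, 1] (degrees: deg(1)=3, deg(2)=3, deg(3)=2, deg(4)=3, deg(5)=1, deg(6)=3, deg(7)=4, deg(8)=3, deg(9)=2)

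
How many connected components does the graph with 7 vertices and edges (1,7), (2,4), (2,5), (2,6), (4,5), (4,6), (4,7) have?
2 (components: {1, 2, 4, 5, 6, 7}, {3})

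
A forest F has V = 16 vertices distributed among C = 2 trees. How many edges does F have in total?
14 (Each of the 2 component trees on V_i vertices has V_i - 1 edges; summing gives V - C = 16 - 2 = 14)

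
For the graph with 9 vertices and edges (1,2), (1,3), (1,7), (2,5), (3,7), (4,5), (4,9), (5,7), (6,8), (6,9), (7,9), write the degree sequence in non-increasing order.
[4, 3, 3, 3, 2, 2, 2, 2, 1] (degrees: deg(1)=3, deg(2)=2, deg(3)=2, deg(4)=2, deg(5)=3, deg(6)=2, deg(7)=4, deg(8)=1, deg(9)=3)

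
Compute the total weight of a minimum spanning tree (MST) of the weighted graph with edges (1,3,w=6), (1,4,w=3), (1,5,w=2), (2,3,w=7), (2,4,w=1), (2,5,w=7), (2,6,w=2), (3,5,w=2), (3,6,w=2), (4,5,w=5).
9 (MST edges: (1,5,w=2), (2,4,w=1), (2,6,w=2), (3,5,w=2), (3,6,w=2); sum of weights 2 + 1 + 2 + 2 + 2 = 9)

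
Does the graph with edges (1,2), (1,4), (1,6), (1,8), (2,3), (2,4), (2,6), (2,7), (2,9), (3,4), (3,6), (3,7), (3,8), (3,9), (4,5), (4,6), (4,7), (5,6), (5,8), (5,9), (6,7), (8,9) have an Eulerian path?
Yes — and in fact it has an Eulerian circuit (the graph is connected and all 9 vertices have even degree)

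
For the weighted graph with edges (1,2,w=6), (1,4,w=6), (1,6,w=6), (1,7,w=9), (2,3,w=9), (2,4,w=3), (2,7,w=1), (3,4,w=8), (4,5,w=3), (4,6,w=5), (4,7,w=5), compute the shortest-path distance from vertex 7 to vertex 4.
4 (path: 7 -> 2 -> 4; weights 1 + 3 = 4)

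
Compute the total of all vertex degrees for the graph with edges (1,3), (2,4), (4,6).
6 (handshake: sum of degrees = 2|E| = 2 x 3 = 6)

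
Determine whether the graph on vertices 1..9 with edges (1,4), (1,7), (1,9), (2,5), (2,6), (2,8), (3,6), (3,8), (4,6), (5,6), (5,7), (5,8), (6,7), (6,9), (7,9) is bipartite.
No (odd cycle of length 3: 9 -> 1 -> 7 -> 9)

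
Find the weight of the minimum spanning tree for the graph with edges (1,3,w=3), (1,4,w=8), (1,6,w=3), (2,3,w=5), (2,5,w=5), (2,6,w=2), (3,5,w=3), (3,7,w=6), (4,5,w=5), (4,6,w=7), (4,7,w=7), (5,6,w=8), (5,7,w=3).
19 (MST edges: (1,3,w=3), (1,6,w=3), (2,6,w=2), (3,5,w=3), (4,5,w=5), (5,7,w=3); sum of weights 3 + 3 + 2 + 3 + 5 + 3 = 19)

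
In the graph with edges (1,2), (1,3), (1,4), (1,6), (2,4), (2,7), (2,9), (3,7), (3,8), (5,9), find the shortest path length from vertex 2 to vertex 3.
2 (path: 2 -> 1 -> 3, 2 edges)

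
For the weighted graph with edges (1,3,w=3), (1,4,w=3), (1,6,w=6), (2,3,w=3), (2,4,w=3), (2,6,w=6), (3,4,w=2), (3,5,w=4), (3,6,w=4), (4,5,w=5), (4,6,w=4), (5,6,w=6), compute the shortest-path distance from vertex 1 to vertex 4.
3 (path: 1 -> 4; weights 3 = 3)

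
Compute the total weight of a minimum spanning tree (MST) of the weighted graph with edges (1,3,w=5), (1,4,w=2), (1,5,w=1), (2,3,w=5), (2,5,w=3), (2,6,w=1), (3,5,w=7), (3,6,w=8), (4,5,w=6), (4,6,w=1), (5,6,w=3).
10 (MST edges: (1,3,w=5), (1,4,w=2), (1,5,w=1), (2,6,w=1), (4,6,w=1); sum of weights 5 + 2 + 1 + 1 + 1 = 10)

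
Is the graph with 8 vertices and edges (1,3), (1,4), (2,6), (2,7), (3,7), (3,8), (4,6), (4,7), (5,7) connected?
Yes (BFS from 1 visits [1, 3, 4, 7, 8, 6, 2, 5] — all 8 vertices reached)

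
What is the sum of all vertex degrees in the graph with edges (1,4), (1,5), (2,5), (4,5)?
8 (handshake: sum of degrees = 2|E| = 2 x 4 = 8)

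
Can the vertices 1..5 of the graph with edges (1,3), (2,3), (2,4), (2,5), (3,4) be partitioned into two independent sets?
No (odd cycle of length 3: 2 -> 3 -> 4 -> 2)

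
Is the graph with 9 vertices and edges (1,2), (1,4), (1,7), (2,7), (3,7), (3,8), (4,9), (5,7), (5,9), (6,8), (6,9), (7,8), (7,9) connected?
Yes (BFS from 1 visits [1, 2, 4, 7, 9, 3, 5, 8, 6] — all 9 vertices reached)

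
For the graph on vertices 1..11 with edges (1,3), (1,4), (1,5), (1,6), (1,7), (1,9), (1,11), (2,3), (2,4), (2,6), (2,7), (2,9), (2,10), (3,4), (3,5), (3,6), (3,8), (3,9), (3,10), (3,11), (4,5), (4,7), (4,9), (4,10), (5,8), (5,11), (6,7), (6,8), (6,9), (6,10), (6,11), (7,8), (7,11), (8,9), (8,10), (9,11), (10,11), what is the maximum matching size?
5 (matching: (1,4), (2,9), (5,8), (6,10), (7,11); upper bound floor(n/2) = floor(11/2) = 5)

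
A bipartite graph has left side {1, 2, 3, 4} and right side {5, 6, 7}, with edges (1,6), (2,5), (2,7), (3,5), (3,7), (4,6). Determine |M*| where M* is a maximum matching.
3 (matching: (1,6), (2,7), (3,5); upper bound min(|L|,|R|) = min(4,3) = 3)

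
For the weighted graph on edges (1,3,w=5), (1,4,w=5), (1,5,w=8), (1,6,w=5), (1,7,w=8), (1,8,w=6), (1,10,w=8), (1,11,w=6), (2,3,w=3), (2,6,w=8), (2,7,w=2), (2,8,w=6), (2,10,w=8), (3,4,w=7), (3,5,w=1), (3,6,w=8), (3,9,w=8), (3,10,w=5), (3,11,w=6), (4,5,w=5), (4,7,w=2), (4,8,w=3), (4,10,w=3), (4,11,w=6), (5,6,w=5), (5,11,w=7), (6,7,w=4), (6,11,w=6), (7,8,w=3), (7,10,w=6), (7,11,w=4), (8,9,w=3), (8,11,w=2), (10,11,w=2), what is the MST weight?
27 (MST edges: (1,3,w=5), (2,3,w=3), (2,7,w=2), (3,5,w=1), (4,7,w=2), (4,10,w=3), (6,7,w=4), (8,9,w=3), (8,11,w=2), (10,11,w=2); sum of weights 5 + 3 + 2 + 1 + 2 + 3 + 4 + 3 + 2 + 2 = 27)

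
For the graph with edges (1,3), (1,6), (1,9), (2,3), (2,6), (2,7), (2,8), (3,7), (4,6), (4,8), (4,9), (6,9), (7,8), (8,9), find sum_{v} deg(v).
28 (handshake: sum of degrees = 2|E| = 2 x 14 = 28)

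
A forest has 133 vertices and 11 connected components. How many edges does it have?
122 (Each of the 11 component trees on V_i vertices has V_i - 1 edges; summing gives V - C = 133 - 11 = 122)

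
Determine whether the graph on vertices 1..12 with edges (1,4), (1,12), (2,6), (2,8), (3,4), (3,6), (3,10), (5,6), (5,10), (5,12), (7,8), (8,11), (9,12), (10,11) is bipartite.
Yes. Partition: {1, 2, 3, 5, 7, 9, 11}, {4, 6, 8, 10, 12}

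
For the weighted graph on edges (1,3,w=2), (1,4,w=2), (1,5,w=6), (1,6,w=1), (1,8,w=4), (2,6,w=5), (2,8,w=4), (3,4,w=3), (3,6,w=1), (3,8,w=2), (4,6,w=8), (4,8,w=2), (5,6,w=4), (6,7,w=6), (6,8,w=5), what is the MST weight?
20 (MST edges: (1,4,w=2), (1,6,w=1), (2,8,w=4), (3,6,w=1), (3,8,w=2), (5,6,w=4), (6,7,w=6); sum of weights 2 + 1 + 4 + 1 + 2 + 4 + 6 = 20)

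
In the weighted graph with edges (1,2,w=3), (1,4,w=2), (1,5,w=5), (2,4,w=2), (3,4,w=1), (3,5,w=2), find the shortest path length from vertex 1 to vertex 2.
3 (path: 1 -> 2; weights 3 = 3)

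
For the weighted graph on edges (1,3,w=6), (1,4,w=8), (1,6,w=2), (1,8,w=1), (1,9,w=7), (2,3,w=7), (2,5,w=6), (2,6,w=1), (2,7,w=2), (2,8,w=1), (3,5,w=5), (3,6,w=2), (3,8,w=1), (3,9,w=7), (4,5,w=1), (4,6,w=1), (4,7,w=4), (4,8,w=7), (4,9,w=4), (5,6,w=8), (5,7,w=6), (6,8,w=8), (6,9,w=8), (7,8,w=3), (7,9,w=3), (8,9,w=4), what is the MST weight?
11 (MST edges: (1,8,w=1), (2,6,w=1), (2,7,w=2), (2,8,w=1), (3,8,w=1), (4,5,w=1), (4,6,w=1), (7,9,w=3); sum of weights 1 + 1 + 2 + 1 + 1 + 1 + 1 + 3 = 11)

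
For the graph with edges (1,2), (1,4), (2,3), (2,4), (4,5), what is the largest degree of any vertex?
3 (attained at vertices 2, 4)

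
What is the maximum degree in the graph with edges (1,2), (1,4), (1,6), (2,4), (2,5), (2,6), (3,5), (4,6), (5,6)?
4 (attained at vertices 2, 6)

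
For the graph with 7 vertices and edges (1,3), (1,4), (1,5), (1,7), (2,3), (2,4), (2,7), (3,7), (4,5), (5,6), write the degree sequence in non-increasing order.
[4, 3, 3, 3, 3, 3, 1] (degrees: deg(1)=4, deg(2)=3, deg(3)=3, deg(4)=3, deg(5)=3, deg(6)=1, deg(7)=3)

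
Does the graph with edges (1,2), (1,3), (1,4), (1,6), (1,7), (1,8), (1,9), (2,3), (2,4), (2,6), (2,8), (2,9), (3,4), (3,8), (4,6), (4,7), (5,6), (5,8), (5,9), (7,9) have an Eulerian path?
No (4 vertices have odd degree: {1, 4, 5, 7}; Eulerian path requires 0 or 2)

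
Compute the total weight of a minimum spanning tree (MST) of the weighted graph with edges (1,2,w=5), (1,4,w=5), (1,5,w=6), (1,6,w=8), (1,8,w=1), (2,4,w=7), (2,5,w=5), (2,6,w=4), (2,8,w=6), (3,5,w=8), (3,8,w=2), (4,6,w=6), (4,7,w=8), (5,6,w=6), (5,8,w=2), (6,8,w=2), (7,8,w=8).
24 (MST edges: (1,4,w=5), (1,8,w=1), (2,6,w=4), (3,8,w=2), (4,7,w=8), (5,8,w=2), (6,8,w=2); sum of weights 5 + 1 + 4 + 2 + 8 + 2 + 2 = 24)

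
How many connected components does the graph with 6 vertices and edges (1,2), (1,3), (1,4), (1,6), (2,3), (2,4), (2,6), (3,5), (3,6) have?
1 (components: {1, 2, 3, 4, 5, 6})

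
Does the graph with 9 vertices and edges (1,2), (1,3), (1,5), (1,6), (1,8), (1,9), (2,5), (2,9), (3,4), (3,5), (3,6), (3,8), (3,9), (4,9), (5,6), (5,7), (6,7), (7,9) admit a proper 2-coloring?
No (odd cycle of length 3: 2 -> 1 -> 5 -> 2)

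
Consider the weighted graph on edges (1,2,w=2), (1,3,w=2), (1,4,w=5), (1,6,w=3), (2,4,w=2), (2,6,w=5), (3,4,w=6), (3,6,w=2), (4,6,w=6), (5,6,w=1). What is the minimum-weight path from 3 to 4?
6 (path: 3 -> 4; weights 6 = 6)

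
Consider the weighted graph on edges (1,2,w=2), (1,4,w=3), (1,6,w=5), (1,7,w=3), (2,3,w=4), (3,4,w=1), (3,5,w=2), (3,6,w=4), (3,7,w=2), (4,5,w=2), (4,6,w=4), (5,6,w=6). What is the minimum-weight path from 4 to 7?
3 (path: 4 -> 3 -> 7; weights 1 + 2 = 3)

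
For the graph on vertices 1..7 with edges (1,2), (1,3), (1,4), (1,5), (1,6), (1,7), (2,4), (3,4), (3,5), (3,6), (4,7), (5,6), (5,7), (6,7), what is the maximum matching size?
3 (matching: (1,7), (3,4), (5,6); upper bound floor(n/2) = floor(7/2) = 3)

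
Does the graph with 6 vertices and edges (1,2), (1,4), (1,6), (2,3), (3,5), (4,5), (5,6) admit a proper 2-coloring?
No (odd cycle of length 5: 3 -> 2 -> 1 -> 4 -> 5 -> 3)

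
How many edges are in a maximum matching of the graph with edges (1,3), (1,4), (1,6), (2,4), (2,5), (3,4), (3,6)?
3 (matching: (1,4), (2,5), (3,6); upper bound floor(n/2) = floor(6/2) = 3)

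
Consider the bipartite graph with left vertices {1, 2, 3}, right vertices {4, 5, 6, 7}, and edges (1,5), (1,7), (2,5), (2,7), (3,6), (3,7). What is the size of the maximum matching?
3 (matching: (1,7), (2,5), (3,6); upper bound min(|L|,|R|) = min(3,4) = 3)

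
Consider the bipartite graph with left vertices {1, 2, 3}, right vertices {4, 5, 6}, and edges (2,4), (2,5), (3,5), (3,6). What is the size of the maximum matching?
2 (matching: (2,5), (3,6); upper bound min(|L|,|R|) = min(3,3) = 3)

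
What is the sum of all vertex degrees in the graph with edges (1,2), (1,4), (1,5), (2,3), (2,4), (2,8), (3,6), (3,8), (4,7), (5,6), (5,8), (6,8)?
24 (handshake: sum of degrees = 2|E| = 2 x 12 = 24)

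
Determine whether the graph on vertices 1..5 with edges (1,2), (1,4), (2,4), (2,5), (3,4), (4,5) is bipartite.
No (odd cycle of length 3: 4 -> 1 -> 2 -> 4)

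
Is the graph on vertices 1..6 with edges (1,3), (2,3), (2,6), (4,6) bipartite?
Yes. Partition: {1, 2, 4, 5}, {3, 6}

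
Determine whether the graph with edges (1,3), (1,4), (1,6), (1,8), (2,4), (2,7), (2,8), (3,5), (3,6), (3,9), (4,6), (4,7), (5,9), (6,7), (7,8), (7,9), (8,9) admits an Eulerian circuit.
No (2 vertices have odd degree: {2, 7}; Eulerian circuit requires 0)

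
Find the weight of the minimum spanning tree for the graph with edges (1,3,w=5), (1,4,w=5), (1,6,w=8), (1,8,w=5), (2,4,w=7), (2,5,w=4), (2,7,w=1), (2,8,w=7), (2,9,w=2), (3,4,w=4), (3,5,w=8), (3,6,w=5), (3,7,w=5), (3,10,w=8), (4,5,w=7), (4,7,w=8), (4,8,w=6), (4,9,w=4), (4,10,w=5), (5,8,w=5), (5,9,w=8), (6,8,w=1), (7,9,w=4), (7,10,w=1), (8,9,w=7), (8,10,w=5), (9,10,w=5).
27 (MST edges: (1,3,w=5), (1,8,w=5), (2,5,w=4), (2,7,w=1), (2,9,w=2), (3,4,w=4), (4,9,w=4), (6,8,w=1), (7,10,w=1); sum of weights 5 + 5 + 4 + 1 + 2 + 4 + 4 + 1 + 1 = 27)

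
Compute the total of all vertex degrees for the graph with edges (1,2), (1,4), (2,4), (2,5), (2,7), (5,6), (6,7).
14 (handshake: sum of degrees = 2|E| = 2 x 7 = 14)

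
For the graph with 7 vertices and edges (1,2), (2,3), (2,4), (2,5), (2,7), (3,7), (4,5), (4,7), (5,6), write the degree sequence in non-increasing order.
[5, 3, 3, 3, 2, 1, 1] (degrees: deg(1)=1, deg(2)=5, deg(3)=2, deg(4)=3, deg(5)=3, deg(6)=1, deg(7)=3)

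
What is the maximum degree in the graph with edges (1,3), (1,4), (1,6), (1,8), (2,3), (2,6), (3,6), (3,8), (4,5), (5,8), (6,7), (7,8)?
4 (attained at vertices 1, 3, 6, 8)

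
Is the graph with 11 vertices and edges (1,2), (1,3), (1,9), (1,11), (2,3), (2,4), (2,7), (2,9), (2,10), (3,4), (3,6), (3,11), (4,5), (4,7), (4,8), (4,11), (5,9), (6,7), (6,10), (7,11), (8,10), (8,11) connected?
Yes (BFS from 1 visits [1, 2, 3, 9, 11, 4, 7, 10, 6, 5, 8] — all 11 vertices reached)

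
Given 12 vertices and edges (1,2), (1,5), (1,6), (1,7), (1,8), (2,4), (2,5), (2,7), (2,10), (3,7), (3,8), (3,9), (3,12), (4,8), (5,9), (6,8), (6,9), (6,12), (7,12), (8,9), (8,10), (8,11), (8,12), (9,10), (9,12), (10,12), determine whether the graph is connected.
Yes (BFS from 1 visits [1, 2, 5, 6, 7, 8, 4, 10, 9, 12, 3, 11] — all 12 vertices reached)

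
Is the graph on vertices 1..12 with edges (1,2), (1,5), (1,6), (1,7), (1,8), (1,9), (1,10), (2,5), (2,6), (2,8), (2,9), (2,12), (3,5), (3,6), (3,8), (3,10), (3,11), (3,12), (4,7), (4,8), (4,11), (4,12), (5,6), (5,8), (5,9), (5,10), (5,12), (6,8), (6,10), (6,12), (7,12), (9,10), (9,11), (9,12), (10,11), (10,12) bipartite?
No (odd cycle of length 3: 5 -> 1 -> 2 -> 5)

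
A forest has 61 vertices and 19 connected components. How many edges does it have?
42 (Each of the 19 component trees on V_i vertices has V_i - 1 edges; summing gives V - C = 61 - 19 = 42)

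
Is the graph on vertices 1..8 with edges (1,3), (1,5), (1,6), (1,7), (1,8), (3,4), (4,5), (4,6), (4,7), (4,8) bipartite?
Yes. Partition: {1, 2, 4}, {3, 5, 6, 7, 8}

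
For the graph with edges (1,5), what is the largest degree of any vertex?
1 (attained at vertices 1, 5)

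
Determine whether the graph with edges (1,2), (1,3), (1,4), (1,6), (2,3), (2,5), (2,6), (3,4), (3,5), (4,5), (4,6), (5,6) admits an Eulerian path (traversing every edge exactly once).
Yes — and in fact it has an Eulerian circuit (the graph is connected and all 6 vertices have even degree)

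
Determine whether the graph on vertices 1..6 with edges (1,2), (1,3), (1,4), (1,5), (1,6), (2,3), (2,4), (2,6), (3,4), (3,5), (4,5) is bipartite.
No (odd cycle of length 3: 3 -> 1 -> 2 -> 3)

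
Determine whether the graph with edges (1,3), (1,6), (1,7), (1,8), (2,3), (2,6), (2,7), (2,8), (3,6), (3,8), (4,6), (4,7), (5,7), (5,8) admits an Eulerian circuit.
Yes (the graph is connected and all 8 vertices have even degree)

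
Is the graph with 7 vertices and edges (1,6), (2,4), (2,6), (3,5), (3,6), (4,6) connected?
No, it has 2 components: {1, 2, 3, 4, 5, 6}, {7}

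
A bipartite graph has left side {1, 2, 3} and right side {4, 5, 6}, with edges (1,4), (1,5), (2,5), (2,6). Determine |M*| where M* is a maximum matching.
2 (matching: (1,5), (2,6); upper bound min(|L|,|R|) = min(3,3) = 3)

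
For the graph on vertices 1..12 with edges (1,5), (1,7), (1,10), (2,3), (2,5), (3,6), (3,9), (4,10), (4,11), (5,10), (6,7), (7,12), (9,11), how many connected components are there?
2 (components: {1, 2, 3, 4, 5, 6, 7, 9, 10, 11, 12}, {8})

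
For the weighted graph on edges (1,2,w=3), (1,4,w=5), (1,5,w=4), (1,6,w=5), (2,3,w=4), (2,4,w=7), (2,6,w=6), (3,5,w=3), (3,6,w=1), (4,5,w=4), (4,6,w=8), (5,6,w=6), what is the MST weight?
15 (MST edges: (1,2,w=3), (1,5,w=4), (3,5,w=3), (3,6,w=1), (4,5,w=4); sum of weights 3 + 4 + 3 + 1 + 4 = 15)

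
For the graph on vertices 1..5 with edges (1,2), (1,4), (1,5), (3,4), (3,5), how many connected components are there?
1 (components: {1, 2, 3, 4, 5})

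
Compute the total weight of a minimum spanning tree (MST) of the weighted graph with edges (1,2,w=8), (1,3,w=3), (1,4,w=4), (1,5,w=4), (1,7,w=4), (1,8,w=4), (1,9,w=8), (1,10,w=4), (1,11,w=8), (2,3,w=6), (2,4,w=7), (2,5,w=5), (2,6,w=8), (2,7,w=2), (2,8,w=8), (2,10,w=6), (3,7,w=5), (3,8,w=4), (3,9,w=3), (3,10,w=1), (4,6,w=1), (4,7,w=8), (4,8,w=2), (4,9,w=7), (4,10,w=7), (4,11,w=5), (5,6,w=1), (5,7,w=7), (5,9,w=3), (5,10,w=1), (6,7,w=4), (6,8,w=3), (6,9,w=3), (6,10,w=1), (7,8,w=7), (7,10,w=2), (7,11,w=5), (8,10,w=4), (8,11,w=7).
21 (MST edges: (1,3,w=3), (2,7,w=2), (3,9,w=3), (3,10,w=1), (4,6,w=1), (4,8,w=2), (4,11,w=5), (5,6,w=1), (5,10,w=1), (7,10,w=2); sum of weights 3 + 2 + 3 + 1 + 1 + 2 + 5 + 1 + 1 + 2 = 21)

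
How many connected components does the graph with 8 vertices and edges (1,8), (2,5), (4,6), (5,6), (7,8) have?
3 (components: {1, 7, 8}, {2, 4, 5, 6}, {3})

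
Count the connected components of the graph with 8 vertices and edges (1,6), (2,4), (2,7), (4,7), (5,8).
4 (components: {1, 6}, {2, 4, 7}, {3}, {5, 8})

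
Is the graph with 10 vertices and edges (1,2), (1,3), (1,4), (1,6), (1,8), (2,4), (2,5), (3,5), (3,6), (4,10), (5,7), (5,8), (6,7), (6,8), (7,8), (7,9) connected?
Yes (BFS from 1 visits [1, 2, 3, 4, 6, 8, 5, 10, 7, 9] — all 10 vertices reached)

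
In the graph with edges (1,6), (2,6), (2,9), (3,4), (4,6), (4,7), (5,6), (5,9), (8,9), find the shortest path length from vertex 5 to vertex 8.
2 (path: 5 -> 9 -> 8, 2 edges)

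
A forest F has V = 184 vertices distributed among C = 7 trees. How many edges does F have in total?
177 (Each of the 7 component trees on V_i vertices has V_i - 1 edges; summing gives V - C = 184 - 7 = 177)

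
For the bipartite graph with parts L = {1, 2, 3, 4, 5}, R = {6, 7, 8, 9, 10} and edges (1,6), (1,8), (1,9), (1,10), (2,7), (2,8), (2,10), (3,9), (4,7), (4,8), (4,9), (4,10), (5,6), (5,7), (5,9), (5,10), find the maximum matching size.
5 (matching: (1,10), (2,8), (3,9), (4,7), (5,6); upper bound min(|L|,|R|) = min(5,5) = 5)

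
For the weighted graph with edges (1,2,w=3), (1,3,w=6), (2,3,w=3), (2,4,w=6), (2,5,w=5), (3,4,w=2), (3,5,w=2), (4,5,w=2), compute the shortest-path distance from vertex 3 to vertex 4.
2 (path: 3 -> 4; weights 2 = 2)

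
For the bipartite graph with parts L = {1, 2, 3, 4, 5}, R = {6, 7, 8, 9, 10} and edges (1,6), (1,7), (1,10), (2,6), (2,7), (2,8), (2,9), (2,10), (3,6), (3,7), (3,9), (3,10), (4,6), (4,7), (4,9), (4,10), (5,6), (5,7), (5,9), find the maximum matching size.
5 (matching: (1,10), (2,8), (3,9), (4,7), (5,6); upper bound min(|L|,|R|) = min(5,5) = 5)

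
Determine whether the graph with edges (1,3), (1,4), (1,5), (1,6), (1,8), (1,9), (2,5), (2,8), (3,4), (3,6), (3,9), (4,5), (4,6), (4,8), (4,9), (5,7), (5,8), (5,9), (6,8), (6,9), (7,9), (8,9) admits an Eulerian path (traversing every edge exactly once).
Yes (the graph is connected and exactly 2 vertices have odd degree: {6, 9}; any Eulerian path must start and end at those)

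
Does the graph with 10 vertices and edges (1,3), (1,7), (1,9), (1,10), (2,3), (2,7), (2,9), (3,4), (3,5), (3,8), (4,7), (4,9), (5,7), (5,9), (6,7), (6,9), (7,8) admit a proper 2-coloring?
Yes. Partition: {1, 2, 4, 5, 6, 8}, {3, 7, 9, 10}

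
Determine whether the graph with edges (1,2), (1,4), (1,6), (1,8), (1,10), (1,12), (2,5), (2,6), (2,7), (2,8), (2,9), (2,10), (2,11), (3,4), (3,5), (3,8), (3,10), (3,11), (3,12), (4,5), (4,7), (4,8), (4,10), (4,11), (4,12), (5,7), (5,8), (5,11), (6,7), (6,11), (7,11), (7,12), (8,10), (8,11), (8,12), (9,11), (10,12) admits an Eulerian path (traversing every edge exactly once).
Yes — and in fact it has an Eulerian circuit (the graph is connected and all 12 vertices have even degree)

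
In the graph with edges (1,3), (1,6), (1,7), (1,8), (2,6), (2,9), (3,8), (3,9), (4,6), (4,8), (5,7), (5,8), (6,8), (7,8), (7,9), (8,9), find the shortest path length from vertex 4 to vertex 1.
2 (path: 4 -> 6 -> 1, 2 edges)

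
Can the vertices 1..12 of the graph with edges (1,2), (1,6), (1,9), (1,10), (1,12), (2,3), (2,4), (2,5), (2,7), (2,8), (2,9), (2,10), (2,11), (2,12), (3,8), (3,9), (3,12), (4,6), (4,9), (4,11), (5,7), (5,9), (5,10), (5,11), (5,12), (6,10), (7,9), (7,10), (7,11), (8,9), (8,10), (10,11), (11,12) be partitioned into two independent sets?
No (odd cycle of length 3: 2 -> 1 -> 9 -> 2)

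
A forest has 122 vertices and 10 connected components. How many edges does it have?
112 (Each of the 10 component trees on V_i vertices has V_i - 1 edges; summing gives V - C = 122 - 10 = 112)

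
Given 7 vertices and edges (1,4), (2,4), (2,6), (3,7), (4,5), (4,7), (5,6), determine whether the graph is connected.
Yes (BFS from 1 visits [1, 4, 2, 5, 7, 6, 3] — all 7 vertices reached)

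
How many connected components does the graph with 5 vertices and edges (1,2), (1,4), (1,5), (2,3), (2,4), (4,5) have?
1 (components: {1, 2, 3, 4, 5})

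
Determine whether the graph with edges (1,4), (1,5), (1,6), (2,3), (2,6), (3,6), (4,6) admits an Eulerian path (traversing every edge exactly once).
Yes (the graph is connected and exactly 2 vertices have odd degree: {1, 5}; any Eulerian path must start and end at those)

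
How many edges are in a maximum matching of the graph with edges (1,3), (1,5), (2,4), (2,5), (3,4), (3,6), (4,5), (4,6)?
3 (matching: (1,3), (2,5), (4,6); upper bound floor(n/2) = floor(6/2) = 3)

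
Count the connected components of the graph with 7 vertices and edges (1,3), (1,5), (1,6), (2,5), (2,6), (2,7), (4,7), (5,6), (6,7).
1 (components: {1, 2, 3, 4, 5, 6, 7})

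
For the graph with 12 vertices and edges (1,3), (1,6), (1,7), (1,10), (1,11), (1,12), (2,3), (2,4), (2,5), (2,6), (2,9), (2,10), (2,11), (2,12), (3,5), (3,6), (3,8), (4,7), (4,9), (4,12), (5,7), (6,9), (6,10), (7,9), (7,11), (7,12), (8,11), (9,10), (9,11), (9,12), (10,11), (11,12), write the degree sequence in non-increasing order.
[8, 7, 7, 6, 6, 6, 5, 5, 5, 4, 3, 2] (degrees: deg(1)=6, deg(2)=8, deg(3)=5, deg(4)=4, deg(5)=3, deg(6)=5, deg(7)=6, deg(8)=2, deg(9)=7, deg(10)=5, deg(11)=7, deg(12)=6)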